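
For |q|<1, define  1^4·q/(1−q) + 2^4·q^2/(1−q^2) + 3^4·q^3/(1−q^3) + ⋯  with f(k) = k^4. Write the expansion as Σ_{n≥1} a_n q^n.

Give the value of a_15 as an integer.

n=15: 1·15 3·5 5·3 15·1  f→[1+81+625+50625]=51332

a_15 = 51332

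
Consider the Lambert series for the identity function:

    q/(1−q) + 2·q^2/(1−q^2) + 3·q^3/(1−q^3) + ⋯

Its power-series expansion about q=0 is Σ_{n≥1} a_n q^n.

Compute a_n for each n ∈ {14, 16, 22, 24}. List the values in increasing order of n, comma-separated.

d|14:{14,7,2,1}  Σf=14+7+2+1=24
n=16: 16·1 8·2 4·4 2·8 1·16  f→[16+8+4+2+1]=31
d|22:{22,11,2,1}  Σf=22+11+2+1=36
d|24:{24,12,8,6,4,3,2,1}  Σf=24+12+8+6+4+3+2+1=60

24, 31, 36, 60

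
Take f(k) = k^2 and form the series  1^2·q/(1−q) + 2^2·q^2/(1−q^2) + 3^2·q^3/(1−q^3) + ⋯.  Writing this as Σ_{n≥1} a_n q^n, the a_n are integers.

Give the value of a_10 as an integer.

a_10 = 130

q^10  k|10↦f(k): 10:100 5:25 2:4 1:1  a_10=130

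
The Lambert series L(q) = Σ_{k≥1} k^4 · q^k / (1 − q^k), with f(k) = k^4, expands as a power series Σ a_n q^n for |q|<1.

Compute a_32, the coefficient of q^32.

n=32: 1·32 2·16 4·8 8·4 16·2 32·1  f→[1+16+256+4096+65536+1048576]=1118481

a_32 = 1118481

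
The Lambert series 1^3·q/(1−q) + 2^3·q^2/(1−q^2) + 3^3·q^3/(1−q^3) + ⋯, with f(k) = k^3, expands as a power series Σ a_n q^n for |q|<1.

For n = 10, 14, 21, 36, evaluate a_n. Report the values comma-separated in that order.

q^10  k|10↦f(k): 1:1 2:8 5:125 10:1000  a_10=1134
n=14: 1·14 2·7 7·2 14·1  f→[1+8+343+2744]=3096
n=21: 21·1 7·3 3·7 1·21  f→[9261+343+27+1]=9632
d|36:{36,18,12,9,6,4,3,2,1}  Σf=46656+5832+1728+729+216+64+27+8+1=55261

1134, 3096, 9632, 55261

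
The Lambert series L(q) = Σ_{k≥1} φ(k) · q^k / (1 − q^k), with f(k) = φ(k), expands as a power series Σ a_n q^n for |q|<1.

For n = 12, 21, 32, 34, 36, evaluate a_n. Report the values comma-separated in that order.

n=12: 1·12 2·6 3·4 4·3 6·2 12·1  φ→[1+1+2+2+2+4]=12
n=21: 21·1 7·3 3·7 1·21  φ→[12+6+2+1]=21
d|32:{1,2,4,8,16,32}  Σφ=1+1+2+4+8+16=32
d|34:{34,17,2,1}  Σφ=16+16+1+1=34
[q^36] φ(1)=1,φ(2)=1,φ(3)=2,φ(4)=2,φ(6)=2,φ(9)=6,φ(12)=4,φ(18)=6,φ(36)=12 ⇒ 36

12, 21, 32, 34, 36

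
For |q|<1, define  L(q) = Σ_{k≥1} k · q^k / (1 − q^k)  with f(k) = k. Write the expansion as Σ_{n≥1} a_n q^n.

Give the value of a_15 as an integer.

a_15 = 24

n=15: 1·15 3·5 5·3 15·1  f→[1+3+5+15]=24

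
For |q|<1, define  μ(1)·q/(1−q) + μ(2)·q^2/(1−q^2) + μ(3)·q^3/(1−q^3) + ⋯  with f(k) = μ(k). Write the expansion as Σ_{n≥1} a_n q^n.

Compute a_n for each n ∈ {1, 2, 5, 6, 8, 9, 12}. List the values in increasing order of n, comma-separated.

1, 0, 0, 0, 0, 0, 0

[q^1] μ(1)=1 ⇒ 1
n=2: 2·1 1·2  μ→[(-1)+1]=0
n=5: 5·1 1·5  μ→[(-1)+1]=0
[q^6] μ(6)=1,μ(3)=-1,μ(2)=-1,μ(1)=1 ⇒ 0
[q^8] μ(1)=1,μ(2)=-1,μ(4)=0,μ(8)=0 ⇒ 0
d|9:{9,3,1}  Σμ=0+(-1)+1=0
d|12:{12,6,4,3,2,1}  Σμ=0+1+0+(-1)+(-1)+1=0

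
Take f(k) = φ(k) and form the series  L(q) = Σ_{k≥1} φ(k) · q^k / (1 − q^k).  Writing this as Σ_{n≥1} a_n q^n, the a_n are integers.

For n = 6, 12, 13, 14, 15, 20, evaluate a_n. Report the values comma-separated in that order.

d|6:{1,2,3,6}  Σφ=1+1+2+2=6
[q^12] φ(12)=4,φ(6)=2,φ(4)=2,φ(3)=2,φ(2)=1,φ(1)=1 ⇒ 12
q^13  k|13↦φ(k): 1:1 13:12  a_13=13
q^14  k|14↦φ(k): 1:1 2:1 7:6 14:6  a_14=14
q^15  k|15↦φ(k): 1:1 3:2 5:4 15:8  a_15=15
q^20  k|20↦φ(k): 20:8 10:4 5:4 4:2 2:1 1:1  a_20=20

6, 12, 13, 14, 15, 20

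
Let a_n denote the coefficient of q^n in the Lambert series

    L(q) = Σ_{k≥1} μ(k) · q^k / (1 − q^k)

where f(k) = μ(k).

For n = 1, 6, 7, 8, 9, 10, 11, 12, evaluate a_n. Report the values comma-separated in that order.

[q^1] μ(1)=1 ⇒ 1
q^6  k|6↦μ(k): 6:1 3:-1 2:-1 1:1  a_6=0
d|7:{7,1}  Σμ=(-1)+1=0
q^8  k|8↦μ(k): 1:1 2:-1 4:0 8:0  a_8=0
n=9: 9·1 3·3 1·9  μ→[0+(-1)+1]=0
q^10  k|10↦μ(k): 1:1 2:-1 5:-1 10:1  a_10=0
d|11:{1,11}  Σμ=1+(-1)=0
d|12:{12,6,4,3,2,1}  Σμ=0+1+0+(-1)+(-1)+1=0

1, 0, 0, 0, 0, 0, 0, 0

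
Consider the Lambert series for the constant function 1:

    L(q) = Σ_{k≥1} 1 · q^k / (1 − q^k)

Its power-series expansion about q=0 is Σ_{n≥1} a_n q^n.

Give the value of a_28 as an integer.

a_28 = 6

q^28  k|28↦f(k): 1:1 2:1 4:1 7:1 14:1 28:1  a_28=6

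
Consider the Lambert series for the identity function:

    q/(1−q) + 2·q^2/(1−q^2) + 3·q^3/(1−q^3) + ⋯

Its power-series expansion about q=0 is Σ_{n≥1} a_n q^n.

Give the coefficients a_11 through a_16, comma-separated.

12, 28, 14, 24, 24, 31

[q^11] f(1)=1,f(11)=11 ⇒ 12
d|12:{1,2,3,4,6,12}  Σf=1+2+3+4+6+12=28
n=13: 1·13 13·1  f→[1+13]=14
n=14: 1·14 2·7 7·2 14·1  f→[1+2+7+14]=24
[q^15] f(1)=1,f(3)=3,f(5)=5,f(15)=15 ⇒ 24
q^16  k|16↦f(k): 1:1 2:2 4:4 8:8 16:16  a_16=31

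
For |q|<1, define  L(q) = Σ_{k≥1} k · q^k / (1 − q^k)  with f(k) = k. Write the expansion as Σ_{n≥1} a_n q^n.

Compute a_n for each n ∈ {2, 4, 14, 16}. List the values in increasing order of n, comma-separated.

d|2:{2,1}  Σf=2+1=3
n=4: 1·4 2·2 4·1  f→[1+2+4]=7
d|14:{1,2,7,14}  Σf=1+2+7+14=24
d|16:{1,2,4,8,16}  Σf=1+2+4+8+16=31

3, 7, 24, 31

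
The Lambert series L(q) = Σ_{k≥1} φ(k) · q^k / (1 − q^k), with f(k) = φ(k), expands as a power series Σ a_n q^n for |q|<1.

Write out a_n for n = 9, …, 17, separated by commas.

[q^9] φ(1)=1,φ(3)=2,φ(9)=6 ⇒ 9
q^10  k|10↦φ(k): 10:4 5:4 2:1 1:1  a_10=10
n=11: 1·11 11·1  φ→[1+10]=11
[q^12] φ(1)=1,φ(2)=1,φ(3)=2,φ(4)=2,φ(6)=2,φ(12)=4 ⇒ 12
d|13:{13,1}  Σφ=12+1=13
d|14:{1,2,7,14}  Σφ=1+1+6+6=14
d|15:{15,5,3,1}  Σφ=8+4+2+1=15
[q^16] φ(1)=1,φ(2)=1,φ(4)=2,φ(8)=4,φ(16)=8 ⇒ 16
n=17: 17·1 1·17  φ→[16+1]=17

9, 10, 11, 12, 13, 14, 15, 16, 17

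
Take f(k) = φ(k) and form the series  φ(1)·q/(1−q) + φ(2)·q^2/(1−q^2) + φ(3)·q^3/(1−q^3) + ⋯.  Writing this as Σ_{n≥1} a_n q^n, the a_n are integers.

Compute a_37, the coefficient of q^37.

[q^37] φ(1)=1,φ(37)=36 ⇒ 37

a_37 = 37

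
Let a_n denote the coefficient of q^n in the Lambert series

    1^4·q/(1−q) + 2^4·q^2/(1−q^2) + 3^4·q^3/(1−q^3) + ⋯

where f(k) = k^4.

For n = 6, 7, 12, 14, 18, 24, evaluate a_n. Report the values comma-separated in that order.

d|6:{6,3,2,1}  Σf=1296+81+16+1=1394
q^7  k|7↦f(k): 7:2401 1:1  a_7=2402
n=12: 1·12 2·6 3·4 4·3 6·2 12·1  f→[1+16+81+256+1296+20736]=22386
n=14: 1·14 2·7 7·2 14·1  f→[1+16+2401+38416]=40834
d|18:{18,9,6,3,2,1}  Σf=104976+6561+1296+81+16+1=112931
[q^24] f(24)=331776,f(12)=20736,f(8)=4096,f(6)=1296,f(4)=256,f(3)=81,f(2)=16,f(1)=1 ⇒ 358258

1394, 2402, 22386, 40834, 112931, 358258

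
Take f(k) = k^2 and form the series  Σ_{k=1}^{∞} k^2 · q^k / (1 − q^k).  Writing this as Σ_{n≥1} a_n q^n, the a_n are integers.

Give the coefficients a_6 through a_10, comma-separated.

[q^6] f(6)=36,f(3)=9,f(2)=4,f(1)=1 ⇒ 50
q^7  k|7↦f(k): 1:1 7:49  a_7=50
[q^8] f(1)=1,f(2)=4,f(4)=16,f(8)=64 ⇒ 85
q^9  k|9↦f(k): 9:81 3:9 1:1  a_9=91
d|10:{1,2,5,10}  Σf=1+4+25+100=130

50, 50, 85, 91, 130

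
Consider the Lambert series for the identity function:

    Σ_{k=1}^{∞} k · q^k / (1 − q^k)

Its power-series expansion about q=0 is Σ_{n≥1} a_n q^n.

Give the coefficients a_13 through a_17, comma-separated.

n=13: 1·13 13·1  f→[1+13]=14
d|14:{14,7,2,1}  Σf=14+7+2+1=24
n=15: 1·15 3·5 5·3 15·1  f→[1+3+5+15]=24
n=16: 16·1 8·2 4·4 2·8 1·16  f→[16+8+4+2+1]=31
q^17  k|17↦f(k): 17:17 1:1  a_17=18

14, 24, 24, 31, 18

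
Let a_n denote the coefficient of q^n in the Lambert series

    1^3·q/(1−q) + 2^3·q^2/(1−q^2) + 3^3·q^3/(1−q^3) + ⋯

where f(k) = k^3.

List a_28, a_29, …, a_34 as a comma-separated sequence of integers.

25112, 24390, 31752, 29792, 37449, 37296, 44226

n=28: 28·1 14·2 7·4 4·7 2·14 1·28  f→[21952+2744+343+64+8+1]=25112
[q^29] f(1)=1,f(29)=24389 ⇒ 24390
d|30:{1,2,3,5,6,10,15,30}  Σf=1+8+27+125+216+1000+3375+27000=31752
n=31: 31·1 1·31  f→[29791+1]=29792
q^32  k|32↦f(k): 32:32768 16:4096 8:512 4:64 2:8 1:1  a_32=37449
[q^33] f(1)=1,f(3)=27,f(11)=1331,f(33)=35937 ⇒ 37296
n=34: 34·1 17·2 2·17 1·34  f→[39304+4913+8+1]=44226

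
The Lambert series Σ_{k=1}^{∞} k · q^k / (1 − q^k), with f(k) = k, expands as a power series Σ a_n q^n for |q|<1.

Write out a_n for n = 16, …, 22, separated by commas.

[q^16] f(1)=1,f(2)=2,f(4)=4,f(8)=8,f(16)=16 ⇒ 31
n=17: 1·17 17·1  f→[1+17]=18
q^18  k|18↦f(k): 18:18 9:9 6:6 3:3 2:2 1:1  a_18=39
n=19: 1·19 19·1  f→[1+19]=20
n=20: 20·1 10·2 5·4 4·5 2·10 1·20  f→[20+10+5+4+2+1]=42
n=21: 1·21 3·7 7·3 21·1  f→[1+3+7+21]=32
[q^22] f(1)=1,f(2)=2,f(11)=11,f(22)=22 ⇒ 36

31, 18, 39, 20, 42, 32, 36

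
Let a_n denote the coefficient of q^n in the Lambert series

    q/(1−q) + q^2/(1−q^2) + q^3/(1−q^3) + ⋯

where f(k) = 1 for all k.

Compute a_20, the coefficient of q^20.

n=20: 20·1 10·2 5·4 4·5 2·10 1·20  f→[1+1+1+1+1+1]=6

a_20 = 6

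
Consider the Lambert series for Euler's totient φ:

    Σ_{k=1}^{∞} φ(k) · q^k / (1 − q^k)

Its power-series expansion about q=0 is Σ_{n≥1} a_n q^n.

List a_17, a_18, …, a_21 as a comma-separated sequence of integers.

n=17: 17·1 1·17  φ→[16+1]=17
q^18  k|18↦φ(k): 1:1 2:1 3:2 6:2 9:6 18:6  a_18=18
n=19: 19·1 1·19  φ→[18+1]=19
q^20  k|20↦φ(k): 1:1 2:1 4:2 5:4 10:4 20:8  a_20=20
n=21: 1·21 3·7 7·3 21·1  φ→[1+2+6+12]=21

17, 18, 19, 20, 21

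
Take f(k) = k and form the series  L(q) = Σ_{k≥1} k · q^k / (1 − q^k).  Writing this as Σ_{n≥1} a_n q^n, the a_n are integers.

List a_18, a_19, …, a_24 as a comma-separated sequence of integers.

q^18  k|18↦f(k): 1:1 2:2 3:3 6:6 9:9 18:18  a_18=39
q^19  k|19↦f(k): 1:1 19:19  a_19=20
[q^20] f(1)=1,f(2)=2,f(4)=4,f(5)=5,f(10)=10,f(20)=20 ⇒ 42
n=21: 21·1 7·3 3·7 1·21  f→[21+7+3+1]=32
[q^22] f(22)=22,f(11)=11,f(2)=2,f(1)=1 ⇒ 36
n=23: 23·1 1·23  f→[23+1]=24
q^24  k|24↦f(k): 24:24 12:12 8:8 6:6 4:4 3:3 2:2 1:1  a_24=60

39, 20, 42, 32, 36, 24, 60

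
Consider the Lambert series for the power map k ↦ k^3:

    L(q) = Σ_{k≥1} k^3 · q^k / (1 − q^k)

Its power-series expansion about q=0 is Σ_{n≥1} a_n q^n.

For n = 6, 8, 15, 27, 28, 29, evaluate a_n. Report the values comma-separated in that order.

q^6  k|6↦f(k): 1:1 2:8 3:27 6:216  a_6=252
[q^8] f(8)=512,f(4)=64,f(2)=8,f(1)=1 ⇒ 585
n=15: 15·1 5·3 3·5 1·15  f→[3375+125+27+1]=3528
n=27: 1·27 3·9 9·3 27·1  f→[1+27+729+19683]=20440
d|28:{28,14,7,4,2,1}  Σf=21952+2744+343+64+8+1=25112
d|29:{29,1}  Σf=24389+1=24390

252, 585, 3528, 20440, 25112, 24390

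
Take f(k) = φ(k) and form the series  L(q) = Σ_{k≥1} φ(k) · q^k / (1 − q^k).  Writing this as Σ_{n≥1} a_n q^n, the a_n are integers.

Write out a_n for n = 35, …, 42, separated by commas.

[q^35] φ(1)=1,φ(5)=4,φ(7)=6,φ(35)=24 ⇒ 35
[q^36] φ(36)=12,φ(18)=6,φ(12)=4,φ(9)=6,φ(6)=2,φ(4)=2,φ(3)=2,φ(2)=1,φ(1)=1 ⇒ 36
[q^37] φ(37)=36,φ(1)=1 ⇒ 37
d|38:{38,19,2,1}  Σφ=18+18+1+1=38
n=39: 39·1 13·3 3·13 1·39  φ→[24+12+2+1]=39
q^40  k|40↦φ(k): 40:16 20:8 10:4 8:4 5:4 4:2 2:1 1:1  a_40=40
n=41: 41·1 1·41  φ→[40+1]=41
d|42:{1,2,3,6,7,14,21,42}  Σφ=1+1+2+2+6+6+12+12=42

35, 36, 37, 38, 39, 40, 41, 42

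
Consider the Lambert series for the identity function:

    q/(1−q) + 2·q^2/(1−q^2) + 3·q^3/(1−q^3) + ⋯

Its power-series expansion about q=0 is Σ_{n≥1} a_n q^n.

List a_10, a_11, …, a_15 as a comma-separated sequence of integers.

d|10:{10,5,2,1}  Σf=10+5+2+1=18
[q^11] f(1)=1,f(11)=11 ⇒ 12
[q^12] f(1)=1,f(2)=2,f(3)=3,f(4)=4,f(6)=6,f(12)=12 ⇒ 28
[q^13] f(13)=13,f(1)=1 ⇒ 14
[q^14] f(14)=14,f(7)=7,f(2)=2,f(1)=1 ⇒ 24
d|15:{1,3,5,15}  Σf=1+3+5+15=24

18, 12, 28, 14, 24, 24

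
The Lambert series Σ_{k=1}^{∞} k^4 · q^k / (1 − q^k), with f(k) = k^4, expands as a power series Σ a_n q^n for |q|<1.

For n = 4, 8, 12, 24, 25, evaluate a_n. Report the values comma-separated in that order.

273, 4369, 22386, 358258, 391251

q^4  k|4↦f(k): 1:1 2:16 4:256  a_4=273
n=8: 1·8 2·4 4·2 8·1  f→[1+16+256+4096]=4369
d|12:{1,2,3,4,6,12}  Σf=1+16+81+256+1296+20736=22386
q^24  k|24↦f(k): 1:1 2:16 3:81 4:256 6:1296 8:4096 12:20736 24:331776  a_24=358258
q^25  k|25↦f(k): 25:390625 5:625 1:1  a_25=391251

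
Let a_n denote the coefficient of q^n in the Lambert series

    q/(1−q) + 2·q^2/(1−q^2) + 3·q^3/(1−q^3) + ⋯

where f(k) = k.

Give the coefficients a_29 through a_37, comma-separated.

30, 72, 32, 63, 48, 54, 48, 91, 38

d|29:{29,1}  Σf=29+1=30
q^30  k|30↦f(k): 30:30 15:15 10:10 6:6 5:5 3:3 2:2 1:1  a_30=72
d|31:{31,1}  Σf=31+1=32
[q^32] f(1)=1,f(2)=2,f(4)=4,f(8)=8,f(16)=16,f(32)=32 ⇒ 63
[q^33] f(1)=1,f(3)=3,f(11)=11,f(33)=33 ⇒ 48
q^34  k|34↦f(k): 1:1 2:2 17:17 34:34  a_34=54
q^35  k|35↦f(k): 1:1 5:5 7:7 35:35  a_35=48
n=36: 1·36 2·18 3·12 4·9 6·6 9·4 12·3 18·2 36·1  f→[1+2+3+4+6+9+12+18+36]=91
[q^37] f(1)=1,f(37)=37 ⇒ 38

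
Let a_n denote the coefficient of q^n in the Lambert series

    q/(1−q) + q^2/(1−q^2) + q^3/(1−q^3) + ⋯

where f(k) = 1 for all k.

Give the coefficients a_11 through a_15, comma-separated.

2, 6, 2, 4, 4

[q^11] f(1)=1,f(11)=1 ⇒ 2
q^12  k|12↦f(k): 1:1 2:1 3:1 4:1 6:1 12:1  a_12=6
q^13  k|13↦f(k): 1:1 13:1  a_13=2
[q^14] f(1)=1,f(2)=1,f(7)=1,f(14)=1 ⇒ 4
n=15: 15·1 5·3 3·5 1·15  f→[1+1+1+1]=4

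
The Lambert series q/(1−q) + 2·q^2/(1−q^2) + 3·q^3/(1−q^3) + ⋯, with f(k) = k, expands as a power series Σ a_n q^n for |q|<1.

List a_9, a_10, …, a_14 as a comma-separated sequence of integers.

13, 18, 12, 28, 14, 24

n=9: 1·9 3·3 9·1  f→[1+3+9]=13
q^10  k|10↦f(k): 1:1 2:2 5:5 10:10  a_10=18
n=11: 11·1 1·11  f→[11+1]=12
n=12: 1·12 2·6 3·4 4·3 6·2 12·1  f→[1+2+3+4+6+12]=28
[q^13] f(1)=1,f(13)=13 ⇒ 14
q^14  k|14↦f(k): 1:1 2:2 7:7 14:14  a_14=24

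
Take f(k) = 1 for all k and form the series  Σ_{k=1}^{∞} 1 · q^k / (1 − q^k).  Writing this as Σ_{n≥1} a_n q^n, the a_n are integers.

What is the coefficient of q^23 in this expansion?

q^23  k|23↦f(k): 1:1 23:1  a_23=2

a_23 = 2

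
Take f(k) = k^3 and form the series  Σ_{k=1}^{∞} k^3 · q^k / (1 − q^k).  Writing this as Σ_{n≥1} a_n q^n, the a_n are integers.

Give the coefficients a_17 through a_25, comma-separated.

q^17  k|17↦f(k): 17:4913 1:1  a_17=4914
d|18:{1,2,3,6,9,18}  Σf=1+8+27+216+729+5832=6813
q^19  k|19↦f(k): 1:1 19:6859  a_19=6860
n=20: 1·20 2·10 4·5 5·4 10·2 20·1  f→[1+8+64+125+1000+8000]=9198
d|21:{1,3,7,21}  Σf=1+27+343+9261=9632
q^22  k|22↦f(k): 22:10648 11:1331 2:8 1:1  a_22=11988
[q^23] f(1)=1,f(23)=12167 ⇒ 12168
d|24:{1,2,3,4,6,8,12,24}  Σf=1+8+27+64+216+512+1728+13824=16380
q^25  k|25↦f(k): 1:1 5:125 25:15625  a_25=15751

4914, 6813, 6860, 9198, 9632, 11988, 12168, 16380, 15751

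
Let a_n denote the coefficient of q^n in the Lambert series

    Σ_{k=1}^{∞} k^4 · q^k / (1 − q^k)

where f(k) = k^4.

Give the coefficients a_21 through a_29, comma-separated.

196964, 248914, 279842, 358258, 391251, 485554, 538084, 655746, 707282

n=21: 21·1 7·3 3·7 1·21  f→[194481+2401+81+1]=196964
n=22: 22·1 11·2 2·11 1·22  f→[234256+14641+16+1]=248914
n=23: 1·23 23·1  f→[1+279841]=279842
q^24  k|24↦f(k): 1:1 2:16 3:81 4:256 6:1296 8:4096 12:20736 24:331776  a_24=358258
d|25:{1,5,25}  Σf=1+625+390625=391251
n=26: 26·1 13·2 2·13 1·26  f→[456976+28561+16+1]=485554
n=27: 27·1 9·3 3·9 1·27  f→[531441+6561+81+1]=538084
n=28: 28·1 14·2 7·4 4·7 2·14 1·28  f→[614656+38416+2401+256+16+1]=655746
q^29  k|29↦f(k): 29:707281 1:1  a_29=707282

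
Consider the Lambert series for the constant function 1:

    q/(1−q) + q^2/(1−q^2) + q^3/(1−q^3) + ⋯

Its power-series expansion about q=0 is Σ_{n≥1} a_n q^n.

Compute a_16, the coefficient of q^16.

a_16 = 5

d|16:{16,8,4,2,1}  Σf=1+1+1+1+1=5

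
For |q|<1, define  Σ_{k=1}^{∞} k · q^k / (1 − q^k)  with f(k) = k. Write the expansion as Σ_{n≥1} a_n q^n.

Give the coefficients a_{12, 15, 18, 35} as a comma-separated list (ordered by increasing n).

n=12: 1·12 2·6 3·4 4·3 6·2 12·1  f→[1+2+3+4+6+12]=28
n=15: 1·15 3·5 5·3 15·1  f→[1+3+5+15]=24
[q^18] f(1)=1,f(2)=2,f(3)=3,f(6)=6,f(9)=9,f(18)=18 ⇒ 39
n=35: 1·35 5·7 7·5 35·1  f→[1+5+7+35]=48

28, 24, 39, 48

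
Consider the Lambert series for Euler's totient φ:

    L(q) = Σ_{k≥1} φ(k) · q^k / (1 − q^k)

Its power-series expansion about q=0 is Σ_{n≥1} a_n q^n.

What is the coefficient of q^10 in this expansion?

q^10  k|10↦φ(k): 1:1 2:1 5:4 10:4  a_10=10

a_10 = 10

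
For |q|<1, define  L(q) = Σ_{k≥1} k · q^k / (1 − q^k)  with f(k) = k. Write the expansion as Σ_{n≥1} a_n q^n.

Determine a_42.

d|42:{42,21,14,7,6,3,2,1}  Σf=42+21+14+7+6+3+2+1=96

a_42 = 96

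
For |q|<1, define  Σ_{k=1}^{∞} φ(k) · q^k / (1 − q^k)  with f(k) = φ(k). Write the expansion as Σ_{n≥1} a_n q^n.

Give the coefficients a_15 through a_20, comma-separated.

d|15:{15,5,3,1}  Σφ=8+4+2+1=15
[q^16] φ(1)=1,φ(2)=1,φ(4)=2,φ(8)=4,φ(16)=8 ⇒ 16
n=17: 17·1 1·17  φ→[16+1]=17
[q^18] φ(18)=6,φ(9)=6,φ(6)=2,φ(3)=2,φ(2)=1,φ(1)=1 ⇒ 18
[q^19] φ(1)=1,φ(19)=18 ⇒ 19
d|20:{20,10,5,4,2,1}  Σφ=8+4+4+2+1+1=20

15, 16, 17, 18, 19, 20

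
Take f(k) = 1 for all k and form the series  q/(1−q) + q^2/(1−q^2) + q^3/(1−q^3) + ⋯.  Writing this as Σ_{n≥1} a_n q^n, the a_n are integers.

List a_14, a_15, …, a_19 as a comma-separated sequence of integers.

[q^14] f(14)=1,f(7)=1,f(2)=1,f(1)=1 ⇒ 4
n=15: 15·1 5·3 3·5 1·15  f→[1+1+1+1]=4
[q^16] f(16)=1,f(8)=1,f(4)=1,f(2)=1,f(1)=1 ⇒ 5
[q^17] f(1)=1,f(17)=1 ⇒ 2
[q^18] f(1)=1,f(2)=1,f(3)=1,f(6)=1,f(9)=1,f(18)=1 ⇒ 6
d|19:{19,1}  Σf=1+1=2

4, 4, 5, 2, 6, 2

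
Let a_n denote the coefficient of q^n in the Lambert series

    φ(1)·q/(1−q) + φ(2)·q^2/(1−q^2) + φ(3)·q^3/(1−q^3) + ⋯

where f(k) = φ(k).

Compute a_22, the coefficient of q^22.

q^22  k|22↦φ(k): 1:1 2:1 11:10 22:10  a_22=22

a_22 = 22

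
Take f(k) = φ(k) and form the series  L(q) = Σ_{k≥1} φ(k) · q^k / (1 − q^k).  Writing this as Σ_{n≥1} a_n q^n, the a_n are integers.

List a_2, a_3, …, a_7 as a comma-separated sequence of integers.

q^2  k|2↦φ(k): 1:1 2:1  a_2=2
[q^3] φ(3)=2,φ(1)=1 ⇒ 3
d|4:{4,2,1}  Σφ=2+1+1=4
n=5: 5·1 1·5  φ→[4+1]=5
n=6: 6·1 3·2 2·3 1·6  φ→[2+2+1+1]=6
d|7:{7,1}  Σφ=6+1=7

2, 3, 4, 5, 6, 7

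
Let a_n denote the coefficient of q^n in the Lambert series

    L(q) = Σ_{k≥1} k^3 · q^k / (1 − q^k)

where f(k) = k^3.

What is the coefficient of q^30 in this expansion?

a_30 = 31752

q^30  k|30↦f(k): 30:27000 15:3375 10:1000 6:216 5:125 3:27 2:8 1:1  a_30=31752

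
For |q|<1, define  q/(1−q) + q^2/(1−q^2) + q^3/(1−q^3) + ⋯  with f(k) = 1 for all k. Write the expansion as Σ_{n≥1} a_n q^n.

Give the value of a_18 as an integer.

a_18 = 6

q^18  k|18↦f(k): 18:1 9:1 6:1 3:1 2:1 1:1  a_18=6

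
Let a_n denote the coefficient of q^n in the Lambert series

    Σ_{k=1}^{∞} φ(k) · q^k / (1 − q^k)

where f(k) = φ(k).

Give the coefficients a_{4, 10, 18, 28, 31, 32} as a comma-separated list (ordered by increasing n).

n=4: 4·1 2·2 1·4  φ→[2+1+1]=4
d|10:{10,5,2,1}  Σφ=4+4+1+1=10
d|18:{1,2,3,6,9,18}  Σφ=1+1+2+2+6+6=18
q^28  k|28↦φ(k): 28:12 14:6 7:6 4:2 2:1 1:1  a_28=28
d|31:{1,31}  Σφ=1+30=31
d|32:{32,16,8,4,2,1}  Σφ=16+8+4+2+1+1=32

4, 10, 18, 28, 31, 32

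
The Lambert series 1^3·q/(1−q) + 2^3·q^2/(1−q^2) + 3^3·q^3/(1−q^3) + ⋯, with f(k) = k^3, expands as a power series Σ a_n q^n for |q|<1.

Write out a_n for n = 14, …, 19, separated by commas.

q^14  k|14↦f(k): 1:1 2:8 7:343 14:2744  a_14=3096
n=15: 15·1 5·3 3·5 1·15  f→[3375+125+27+1]=3528
n=16: 16·1 8·2 4·4 2·8 1·16  f→[4096+512+64+8+1]=4681
q^17  k|17↦f(k): 1:1 17:4913  a_17=4914
d|18:{1,2,3,6,9,18}  Σf=1+8+27+216+729+5832=6813
d|19:{19,1}  Σf=6859+1=6860

3096, 3528, 4681, 4914, 6813, 6860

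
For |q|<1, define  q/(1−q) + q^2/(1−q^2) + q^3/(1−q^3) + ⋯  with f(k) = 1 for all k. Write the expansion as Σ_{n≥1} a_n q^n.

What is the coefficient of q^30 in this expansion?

q^30  k|30↦f(k): 1:1 2:1 3:1 5:1 6:1 10:1 15:1 30:1  a_30=8

a_30 = 8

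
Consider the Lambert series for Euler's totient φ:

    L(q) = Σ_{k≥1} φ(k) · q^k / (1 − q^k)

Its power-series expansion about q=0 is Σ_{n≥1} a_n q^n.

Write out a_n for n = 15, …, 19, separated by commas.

d|15:{15,5,3,1}  Σφ=8+4+2+1=15
q^16  k|16↦φ(k): 16:8 8:4 4:2 2:1 1:1  a_16=16
[q^17] φ(17)=16,φ(1)=1 ⇒ 17
d|18:{18,9,6,3,2,1}  Σφ=6+6+2+2+1+1=18
q^19  k|19↦φ(k): 1:1 19:18  a_19=19

15, 16, 17, 18, 19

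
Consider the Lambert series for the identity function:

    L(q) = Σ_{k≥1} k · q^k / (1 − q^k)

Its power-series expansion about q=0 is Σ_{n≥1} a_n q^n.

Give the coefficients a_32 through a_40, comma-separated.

d|32:{32,16,8,4,2,1}  Σf=32+16+8+4+2+1=63
d|33:{33,11,3,1}  Σf=33+11+3+1=48
d|34:{34,17,2,1}  Σf=34+17+2+1=54
[q^35] f(35)=35,f(7)=7,f(5)=5,f(1)=1 ⇒ 48
[q^36] f(1)=1,f(2)=2,f(3)=3,f(4)=4,f(6)=6,f(9)=9,f(12)=12,f(18)=18,f(36)=36 ⇒ 91
n=37: 1·37 37·1  f→[1+37]=38
q^38  k|38↦f(k): 1:1 2:2 19:19 38:38  a_38=60
d|39:{39,13,3,1}  Σf=39+13+3+1=56
d|40:{1,2,4,5,8,10,20,40}  Σf=1+2+4+5+8+10+20+40=90

63, 48, 54, 48, 91, 38, 60, 56, 90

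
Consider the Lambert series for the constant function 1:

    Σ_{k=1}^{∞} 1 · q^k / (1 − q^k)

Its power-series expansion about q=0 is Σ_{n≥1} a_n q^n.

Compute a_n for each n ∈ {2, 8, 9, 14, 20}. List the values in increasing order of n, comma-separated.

2, 4, 3, 4, 6

d|2:{1,2}  Σf=1+1=2
n=8: 8·1 4·2 2·4 1·8  f→[1+1+1+1]=4
[q^9] f(9)=1,f(3)=1,f(1)=1 ⇒ 3
[q^14] f(1)=1,f(2)=1,f(7)=1,f(14)=1 ⇒ 4
[q^20] f(20)=1,f(10)=1,f(5)=1,f(4)=1,f(2)=1,f(1)=1 ⇒ 6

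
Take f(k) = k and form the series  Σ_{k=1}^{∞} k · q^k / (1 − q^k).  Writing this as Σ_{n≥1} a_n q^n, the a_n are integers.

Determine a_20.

q^20  k|20↦f(k): 1:1 2:2 4:4 5:5 10:10 20:20  a_20=42

a_20 = 42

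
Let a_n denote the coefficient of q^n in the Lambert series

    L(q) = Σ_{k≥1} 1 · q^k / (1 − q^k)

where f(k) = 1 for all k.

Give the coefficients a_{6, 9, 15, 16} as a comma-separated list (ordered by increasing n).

4, 3, 4, 5

n=6: 6·1 3·2 2·3 1·6  f→[1+1+1+1]=4
q^9  k|9↦f(k): 9:1 3:1 1:1  a_9=3
d|15:{15,5,3,1}  Σf=1+1+1+1=4
q^16  k|16↦f(k): 1:1 2:1 4:1 8:1 16:1  a_16=5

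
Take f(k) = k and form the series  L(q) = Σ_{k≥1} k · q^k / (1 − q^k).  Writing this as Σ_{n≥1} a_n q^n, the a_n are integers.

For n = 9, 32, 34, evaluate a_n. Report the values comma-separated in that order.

13, 63, 54

q^9  k|9↦f(k): 1:1 3:3 9:9  a_9=13
n=32: 1·32 2·16 4·8 8·4 16·2 32·1  f→[1+2+4+8+16+32]=63
n=34: 1·34 2·17 17·2 34·1  f→[1+2+17+34]=54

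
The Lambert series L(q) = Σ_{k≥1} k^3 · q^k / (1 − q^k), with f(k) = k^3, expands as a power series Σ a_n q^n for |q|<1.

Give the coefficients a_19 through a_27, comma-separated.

6860, 9198, 9632, 11988, 12168, 16380, 15751, 19782, 20440

q^19  k|19↦f(k): 19:6859 1:1  a_19=6860
[q^20] f(20)=8000,f(10)=1000,f(5)=125,f(4)=64,f(2)=8,f(1)=1 ⇒ 9198
d|21:{21,7,3,1}  Σf=9261+343+27+1=9632
n=22: 22·1 11·2 2·11 1·22  f→[10648+1331+8+1]=11988
d|23:{23,1}  Σf=12167+1=12168
q^24  k|24↦f(k): 24:13824 12:1728 8:512 6:216 4:64 3:27 2:8 1:1  a_24=16380
[q^25] f(1)=1,f(5)=125,f(25)=15625 ⇒ 15751
q^26  k|26↦f(k): 1:1 2:8 13:2197 26:17576  a_26=19782
q^27  k|27↦f(k): 27:19683 9:729 3:27 1:1  a_27=20440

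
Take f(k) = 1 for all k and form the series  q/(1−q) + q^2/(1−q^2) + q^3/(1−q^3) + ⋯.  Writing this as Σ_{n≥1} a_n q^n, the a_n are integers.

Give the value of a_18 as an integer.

q^18  k|18↦f(k): 1:1 2:1 3:1 6:1 9:1 18:1  a_18=6

a_18 = 6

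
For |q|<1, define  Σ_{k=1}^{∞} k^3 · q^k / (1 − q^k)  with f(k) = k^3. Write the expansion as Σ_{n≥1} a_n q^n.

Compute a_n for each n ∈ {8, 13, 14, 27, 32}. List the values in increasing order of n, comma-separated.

[q^8] f(8)=512,f(4)=64,f(2)=8,f(1)=1 ⇒ 585
q^13  k|13↦f(k): 1:1 13:2197  a_13=2198
n=14: 1·14 2·7 7·2 14·1  f→[1+8+343+2744]=3096
[q^27] f(27)=19683,f(9)=729,f(3)=27,f(1)=1 ⇒ 20440
[q^32] f(32)=32768,f(16)=4096,f(8)=512,f(4)=64,f(2)=8,f(1)=1 ⇒ 37449

585, 2198, 3096, 20440, 37449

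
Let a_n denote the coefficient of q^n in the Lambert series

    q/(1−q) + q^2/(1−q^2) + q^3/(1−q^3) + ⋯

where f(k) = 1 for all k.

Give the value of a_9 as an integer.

a_9 = 3

d|9:{1,3,9}  Σf=1+1+1=3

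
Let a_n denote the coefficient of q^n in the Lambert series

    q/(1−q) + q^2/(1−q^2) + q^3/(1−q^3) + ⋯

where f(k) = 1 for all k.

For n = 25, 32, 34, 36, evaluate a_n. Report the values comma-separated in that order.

q^25  k|25↦f(k): 1:1 5:1 25:1  a_25=3
d|32:{32,16,8,4,2,1}  Σf=1+1+1+1+1+1=6
n=34: 1·34 2·17 17·2 34·1  f→[1+1+1+1]=4
d|36:{36,18,12,9,6,4,3,2,1}  Σf=1+1+1+1+1+1+1+1+1=9

3, 6, 4, 9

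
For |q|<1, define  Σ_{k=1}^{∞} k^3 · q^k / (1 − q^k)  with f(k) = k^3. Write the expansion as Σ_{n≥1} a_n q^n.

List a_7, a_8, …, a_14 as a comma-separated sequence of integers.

344, 585, 757, 1134, 1332, 2044, 2198, 3096

n=7: 7·1 1·7  f→[343+1]=344
d|8:{1,2,4,8}  Σf=1+8+64+512=585
n=9: 9·1 3·3 1·9  f→[729+27+1]=757
q^10  k|10↦f(k): 10:1000 5:125 2:8 1:1  a_10=1134
[q^11] f(1)=1,f(11)=1331 ⇒ 1332
[q^12] f(12)=1728,f(6)=216,f(4)=64,f(3)=27,f(2)=8,f(1)=1 ⇒ 2044
[q^13] f(1)=1,f(13)=2197 ⇒ 2198
n=14: 1·14 2·7 7·2 14·1  f→[1+8+343+2744]=3096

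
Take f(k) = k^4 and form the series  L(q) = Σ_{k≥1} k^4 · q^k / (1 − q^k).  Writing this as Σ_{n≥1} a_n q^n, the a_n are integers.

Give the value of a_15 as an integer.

[q^15] f(1)=1,f(3)=81,f(5)=625,f(15)=50625 ⇒ 51332

a_15 = 51332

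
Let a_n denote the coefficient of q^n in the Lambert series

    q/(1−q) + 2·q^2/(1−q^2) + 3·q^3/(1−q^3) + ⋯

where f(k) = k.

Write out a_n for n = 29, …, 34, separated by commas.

n=29: 1·29 29·1  f→[1+29]=30
n=30: 1·30 2·15 3·10 5·6 6·5 10·3 15·2 30·1  f→[1+2+3+5+6+10+15+30]=72
q^31  k|31↦f(k): 31:31 1:1  a_31=32
d|32:{32,16,8,4,2,1}  Σf=32+16+8+4+2+1=63
d|33:{1,3,11,33}  Σf=1+3+11+33=48
d|34:{34,17,2,1}  Σf=34+17+2+1=54

30, 72, 32, 63, 48, 54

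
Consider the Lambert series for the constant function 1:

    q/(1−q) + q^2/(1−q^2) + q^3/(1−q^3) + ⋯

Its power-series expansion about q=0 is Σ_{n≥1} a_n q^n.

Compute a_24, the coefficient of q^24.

a_24 = 8

[q^24] f(1)=1,f(2)=1,f(3)=1,f(4)=1,f(6)=1,f(8)=1,f(12)=1,f(24)=1 ⇒ 8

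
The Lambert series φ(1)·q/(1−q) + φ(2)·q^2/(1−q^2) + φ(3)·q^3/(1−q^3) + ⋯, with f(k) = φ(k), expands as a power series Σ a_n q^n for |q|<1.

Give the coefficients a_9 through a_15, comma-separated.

d|9:{9,3,1}  Σφ=6+2+1=9
n=10: 10·1 5·2 2·5 1·10  φ→[4+4+1+1]=10
d|11:{1,11}  Σφ=1+10=11
n=12: 1·12 2·6 3·4 4·3 6·2 12·1  φ→[1+1+2+2+2+4]=12
d|13:{1,13}  Σφ=1+12=13
[q^14] φ(14)=6,φ(7)=6,φ(2)=1,φ(1)=1 ⇒ 14
q^15  k|15↦φ(k): 15:8 5:4 3:2 1:1  a_15=15

9, 10, 11, 12, 13, 14, 15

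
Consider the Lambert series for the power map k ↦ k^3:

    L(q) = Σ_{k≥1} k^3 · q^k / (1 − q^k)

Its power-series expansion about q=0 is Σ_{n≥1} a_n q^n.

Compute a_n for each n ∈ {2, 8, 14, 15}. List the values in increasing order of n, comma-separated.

q^2  k|2↦f(k): 2:8 1:1  a_2=9
n=8: 8·1 4·2 2·4 1·8  f→[512+64+8+1]=585
q^14  k|14↦f(k): 14:2744 7:343 2:8 1:1  a_14=3096
[q^15] f(1)=1,f(3)=27,f(5)=125,f(15)=3375 ⇒ 3528

9, 585, 3096, 3528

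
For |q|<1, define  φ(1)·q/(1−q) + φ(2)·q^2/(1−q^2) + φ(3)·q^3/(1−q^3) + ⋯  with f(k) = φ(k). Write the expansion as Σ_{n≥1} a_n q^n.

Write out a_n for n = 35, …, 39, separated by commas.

d|35:{1,5,7,35}  Σφ=1+4+6+24=35
d|36:{1,2,3,4,6,9,12,18,36}  Σφ=1+1+2+2+2+6+4+6+12=36
n=37: 37·1 1·37  φ→[36+1]=37
[q^38] φ(1)=1,φ(2)=1,φ(19)=18,φ(38)=18 ⇒ 38
[q^39] φ(1)=1,φ(3)=2,φ(13)=12,φ(39)=24 ⇒ 39

35, 36, 37, 38, 39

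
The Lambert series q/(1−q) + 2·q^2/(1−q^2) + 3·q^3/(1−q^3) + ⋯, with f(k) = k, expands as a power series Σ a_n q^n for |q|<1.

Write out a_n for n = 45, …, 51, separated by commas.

n=45: 1·45 3·15 5·9 9·5 15·3 45·1  f→[1+3+5+9+15+45]=78
q^46  k|46↦f(k): 1:1 2:2 23:23 46:46  a_46=72
n=47: 47·1 1·47  f→[47+1]=48
n=48: 48·1 24·2 16·3 12·4 8·6 6·8 4·12 3·16 2·24 1·48  f→[48+24+16+12+8+6+4+3+2+1]=124
d|49:{49,7,1}  Σf=49+7+1=57
q^50  k|50↦f(k): 1:1 2:2 5:5 10:10 25:25 50:50  a_50=93
q^51  k|51↦f(k): 1:1 3:3 17:17 51:51  a_51=72

78, 72, 48, 124, 57, 93, 72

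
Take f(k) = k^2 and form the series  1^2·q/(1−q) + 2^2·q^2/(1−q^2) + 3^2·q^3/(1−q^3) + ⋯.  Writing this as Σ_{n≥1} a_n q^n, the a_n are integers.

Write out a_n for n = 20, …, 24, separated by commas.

546, 500, 610, 530, 850

n=20: 20·1 10·2 5·4 4·5 2·10 1·20  f→[400+100+25+16+4+1]=546
d|21:{1,3,7,21}  Σf=1+9+49+441=500
q^22  k|22↦f(k): 22:484 11:121 2:4 1:1  a_22=610
n=23: 23·1 1·23  f→[529+1]=530
[q^24] f(1)=1,f(2)=4,f(3)=9,f(4)=16,f(6)=36,f(8)=64,f(12)=144,f(24)=576 ⇒ 850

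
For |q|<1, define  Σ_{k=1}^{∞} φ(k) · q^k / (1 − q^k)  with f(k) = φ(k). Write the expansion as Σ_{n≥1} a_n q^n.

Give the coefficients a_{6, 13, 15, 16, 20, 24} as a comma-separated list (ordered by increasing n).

n=6: 1·6 2·3 3·2 6·1  φ→[1+1+2+2]=6
d|13:{13,1}  Σφ=12+1=13
[q^15] φ(15)=8,φ(5)=4,φ(3)=2,φ(1)=1 ⇒ 15
n=16: 16·1 8·2 4·4 2·8 1·16  φ→[8+4+2+1+1]=16
q^20  k|20↦φ(k): 1:1 2:1 4:2 5:4 10:4 20:8  a_20=20
n=24: 1·24 2·12 3·8 4·6 6·4 8·3 12·2 24·1  φ→[1+1+2+2+2+4+4+8]=24

6, 13, 15, 16, 20, 24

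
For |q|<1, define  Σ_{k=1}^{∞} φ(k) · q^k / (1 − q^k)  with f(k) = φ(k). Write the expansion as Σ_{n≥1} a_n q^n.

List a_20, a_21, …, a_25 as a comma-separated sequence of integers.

[q^20] φ(1)=1,φ(2)=1,φ(4)=2,φ(5)=4,φ(10)=4,φ(20)=8 ⇒ 20
q^21  k|21↦φ(k): 1:1 3:2 7:6 21:12  a_21=21
q^22  k|22↦φ(k): 22:10 11:10 2:1 1:1  a_22=22
[q^23] φ(1)=1,φ(23)=22 ⇒ 23
n=24: 24·1 12·2 8·3 6·4 4·6 3·8 2·12 1·24  φ→[8+4+4+2+2+2+1+1]=24
d|25:{25,5,1}  Σφ=20+4+1=25

20, 21, 22, 23, 24, 25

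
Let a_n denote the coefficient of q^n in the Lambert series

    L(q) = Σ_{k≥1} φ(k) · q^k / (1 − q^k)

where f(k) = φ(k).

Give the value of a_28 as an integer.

n=28: 1·28 2·14 4·7 7·4 14·2 28·1  φ→[1+1+2+6+6+12]=28

a_28 = 28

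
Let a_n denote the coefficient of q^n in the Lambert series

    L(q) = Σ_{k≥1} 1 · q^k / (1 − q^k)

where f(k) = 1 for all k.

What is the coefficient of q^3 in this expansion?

a_3 = 2

q^3  k|3↦f(k): 3:1 1:1  a_3=2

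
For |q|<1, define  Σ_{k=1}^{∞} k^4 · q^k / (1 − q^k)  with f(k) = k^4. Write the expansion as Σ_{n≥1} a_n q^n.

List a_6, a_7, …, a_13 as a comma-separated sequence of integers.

1394, 2402, 4369, 6643, 10642, 14642, 22386, 28562

n=6: 6·1 3·2 2·3 1·6  f→[1296+81+16+1]=1394
[q^7] f(1)=1,f(7)=2401 ⇒ 2402
q^8  k|8↦f(k): 1:1 2:16 4:256 8:4096  a_8=4369
[q^9] f(9)=6561,f(3)=81,f(1)=1 ⇒ 6643
d|10:{1,2,5,10}  Σf=1+16+625+10000=10642
q^11  k|11↦f(k): 1:1 11:14641  a_11=14642
[q^12] f(1)=1,f(2)=16,f(3)=81,f(4)=256,f(6)=1296,f(12)=20736 ⇒ 22386
[q^13] f(13)=28561,f(1)=1 ⇒ 28562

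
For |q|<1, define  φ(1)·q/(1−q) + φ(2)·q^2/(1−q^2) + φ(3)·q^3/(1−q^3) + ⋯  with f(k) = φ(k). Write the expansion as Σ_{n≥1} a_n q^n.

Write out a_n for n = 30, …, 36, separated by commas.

n=30: 30·1 15·2 10·3 6·5 5·6 3·10 2·15 1·30  φ→[8+8+4+2+4+2+1+1]=30
q^31  k|31↦φ(k): 31:30 1:1  a_31=31
d|32:{1,2,4,8,16,32}  Σφ=1+1+2+4+8+16=32
n=33: 1·33 3·11 11·3 33·1  φ→[1+2+10+20]=33
d|34:{1,2,17,34}  Σφ=1+1+16+16=34
d|35:{35,7,5,1}  Σφ=24+6+4+1=35
q^36  k|36↦φ(k): 36:12 18:6 12:4 9:6 6:2 4:2 3:2 2:1 1:1  a_36=36

30, 31, 32, 33, 34, 35, 36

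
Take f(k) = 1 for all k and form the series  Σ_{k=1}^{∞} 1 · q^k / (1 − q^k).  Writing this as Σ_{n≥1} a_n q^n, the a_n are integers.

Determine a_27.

a_27 = 4

d|27:{1,3,9,27}  Σf=1+1+1+1=4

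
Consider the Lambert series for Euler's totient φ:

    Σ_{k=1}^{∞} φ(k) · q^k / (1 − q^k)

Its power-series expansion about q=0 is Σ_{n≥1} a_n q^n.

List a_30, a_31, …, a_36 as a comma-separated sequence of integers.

d|30:{30,15,10,6,5,3,2,1}  Σφ=8+8+4+2+4+2+1+1=30
q^31  k|31↦φ(k): 31:30 1:1  a_31=31
d|32:{1,2,4,8,16,32}  Σφ=1+1+2+4+8+16=32
q^33  k|33↦φ(k): 33:20 11:10 3:2 1:1  a_33=33
n=34: 1·34 2·17 17·2 34·1  φ→[1+1+16+16]=34
d|35:{1,5,7,35}  Σφ=1+4+6+24=35
d|36:{1,2,3,4,6,9,12,18,36}  Σφ=1+1+2+2+2+6+4+6+12=36

30, 31, 32, 33, 34, 35, 36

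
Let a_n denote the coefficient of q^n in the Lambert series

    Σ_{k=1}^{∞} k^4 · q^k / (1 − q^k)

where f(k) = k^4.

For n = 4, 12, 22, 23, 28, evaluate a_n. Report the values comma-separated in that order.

n=4: 4·1 2·2 1·4  f→[256+16+1]=273
d|12:{1,2,3,4,6,12}  Σf=1+16+81+256+1296+20736=22386
n=22: 22·1 11·2 2·11 1·22  f→[234256+14641+16+1]=248914
n=23: 1·23 23·1  f→[1+279841]=279842
[q^28] f(28)=614656,f(14)=38416,f(7)=2401,f(4)=256,f(2)=16,f(1)=1 ⇒ 655746

273, 22386, 248914, 279842, 655746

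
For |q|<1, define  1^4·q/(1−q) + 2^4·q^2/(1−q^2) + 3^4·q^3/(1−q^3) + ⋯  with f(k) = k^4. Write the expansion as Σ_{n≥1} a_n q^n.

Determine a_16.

a_16 = 69905

d|16:{1,2,4,8,16}  Σf=1+16+256+4096+65536=69905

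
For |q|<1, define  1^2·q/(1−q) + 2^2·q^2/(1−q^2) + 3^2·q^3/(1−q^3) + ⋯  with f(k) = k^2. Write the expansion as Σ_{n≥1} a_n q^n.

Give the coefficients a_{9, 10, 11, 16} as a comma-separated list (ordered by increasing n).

d|9:{9,3,1}  Σf=81+9+1=91
d|10:{1,2,5,10}  Σf=1+4+25+100=130
q^11  k|11↦f(k): 1:1 11:121  a_11=122
n=16: 1·16 2·8 4·4 8·2 16·1  f→[1+4+16+64+256]=341

91, 130, 122, 341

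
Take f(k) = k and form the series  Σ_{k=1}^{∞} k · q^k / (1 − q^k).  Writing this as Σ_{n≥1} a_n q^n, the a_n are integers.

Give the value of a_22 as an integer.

a_22 = 36

n=22: 22·1 11·2 2·11 1·22  f→[22+11+2+1]=36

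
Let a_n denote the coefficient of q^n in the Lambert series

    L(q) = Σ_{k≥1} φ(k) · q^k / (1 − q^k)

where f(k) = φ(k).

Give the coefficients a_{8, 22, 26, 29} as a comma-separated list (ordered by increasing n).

q^8  k|8↦φ(k): 8:4 4:2 2:1 1:1  a_8=8
n=22: 22·1 11·2 2·11 1·22  φ→[10+10+1+1]=22
d|26:{26,13,2,1}  Σφ=12+12+1+1=26
d|29:{29,1}  Σφ=28+1=29

8, 22, 26, 29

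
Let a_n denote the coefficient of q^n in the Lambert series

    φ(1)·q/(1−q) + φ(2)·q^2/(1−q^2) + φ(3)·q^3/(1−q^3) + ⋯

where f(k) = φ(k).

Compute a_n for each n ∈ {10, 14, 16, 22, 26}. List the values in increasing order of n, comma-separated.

[q^10] φ(1)=1,φ(2)=1,φ(5)=4,φ(10)=4 ⇒ 10
q^14  k|14↦φ(k): 14:6 7:6 2:1 1:1  a_14=14
q^16  k|16↦φ(k): 1:1 2:1 4:2 8:4 16:8  a_16=16
[q^22] φ(1)=1,φ(2)=1,φ(11)=10,φ(22)=10 ⇒ 22
d|26:{1,2,13,26}  Σφ=1+1+12+12=26

10, 14, 16, 22, 26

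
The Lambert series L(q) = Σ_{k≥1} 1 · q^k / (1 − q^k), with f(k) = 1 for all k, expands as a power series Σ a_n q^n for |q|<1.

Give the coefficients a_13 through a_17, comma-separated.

d|13:{1,13}  Σf=1+1=2
n=14: 14·1 7·2 2·7 1·14  f→[1+1+1+1]=4
q^15  k|15↦f(k): 1:1 3:1 5:1 15:1  a_15=4
q^16  k|16↦f(k): 1:1 2:1 4:1 8:1 16:1  a_16=5
d|17:{1,17}  Σf=1+1=2

2, 4, 4, 5, 2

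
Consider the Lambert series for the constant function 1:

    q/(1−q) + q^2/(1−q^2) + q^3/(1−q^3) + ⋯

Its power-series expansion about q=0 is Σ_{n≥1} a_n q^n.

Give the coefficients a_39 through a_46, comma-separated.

[q^39] f(39)=1,f(13)=1,f(3)=1,f(1)=1 ⇒ 4
d|40:{1,2,4,5,8,10,20,40}  Σf=1+1+1+1+1+1+1+1=8
d|41:{41,1}  Σf=1+1=2
q^42  k|42↦f(k): 1:1 2:1 3:1 6:1 7:1 14:1 21:1 42:1  a_42=8
q^43  k|43↦f(k): 1:1 43:1  a_43=2
q^44  k|44↦f(k): 44:1 22:1 11:1 4:1 2:1 1:1  a_44=6
n=45: 45·1 15·3 9·5 5·9 3·15 1·45  f→[1+1+1+1+1+1]=6
n=46: 1·46 2·23 23·2 46·1  f→[1+1+1+1]=4

4, 8, 2, 8, 2, 6, 6, 4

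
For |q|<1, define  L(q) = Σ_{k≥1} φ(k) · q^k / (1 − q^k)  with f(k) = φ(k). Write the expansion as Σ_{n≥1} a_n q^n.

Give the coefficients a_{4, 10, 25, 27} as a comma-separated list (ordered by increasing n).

q^4  k|4↦φ(k): 4:2 2:1 1:1  a_4=4
d|10:{1,2,5,10}  Σφ=1+1+4+4=10
q^25  k|25↦φ(k): 25:20 5:4 1:1  a_25=25
q^27  k|27↦φ(k): 27:18 9:6 3:2 1:1  a_27=27

4, 10, 25, 27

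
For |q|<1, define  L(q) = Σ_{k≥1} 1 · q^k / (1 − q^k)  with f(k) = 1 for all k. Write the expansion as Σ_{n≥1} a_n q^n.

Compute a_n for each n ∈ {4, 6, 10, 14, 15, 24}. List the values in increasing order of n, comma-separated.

[q^4] f(1)=1,f(2)=1,f(4)=1 ⇒ 3
d|6:{1,2,3,6}  Σf=1+1+1+1=4
d|10:{10,5,2,1}  Σf=1+1+1+1=4
d|14:{1,2,7,14}  Σf=1+1+1+1=4
n=15: 1·15 3·5 5·3 15·1  f→[1+1+1+1]=4
q^24  k|24↦f(k): 24:1 12:1 8:1 6:1 4:1 3:1 2:1 1:1  a_24=8

3, 4, 4, 4, 4, 8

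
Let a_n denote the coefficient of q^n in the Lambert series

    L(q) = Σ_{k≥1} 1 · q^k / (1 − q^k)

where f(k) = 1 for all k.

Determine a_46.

d|46:{1,2,23,46}  Σf=1+1+1+1=4

a_46 = 4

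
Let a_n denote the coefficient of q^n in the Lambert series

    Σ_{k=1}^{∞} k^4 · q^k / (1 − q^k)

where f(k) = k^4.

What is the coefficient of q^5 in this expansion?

a_5 = 626

[q^5] f(1)=1,f(5)=625 ⇒ 626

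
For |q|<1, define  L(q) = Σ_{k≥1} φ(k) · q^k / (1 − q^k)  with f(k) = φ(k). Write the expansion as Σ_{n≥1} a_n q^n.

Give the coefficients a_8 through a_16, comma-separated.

n=8: 1·8 2·4 4·2 8·1  φ→[1+1+2+4]=8
[q^9] φ(1)=1,φ(3)=2,φ(9)=6 ⇒ 9
q^10  k|10↦φ(k): 1:1 2:1 5:4 10:4  a_10=10
[q^11] φ(1)=1,φ(11)=10 ⇒ 11
n=12: 1·12 2·6 3·4 4·3 6·2 12·1  φ→[1+1+2+2+2+4]=12
q^13  k|13↦φ(k): 1:1 13:12  a_13=13
[q^14] φ(14)=6,φ(7)=6,φ(2)=1,φ(1)=1 ⇒ 14
q^15  k|15↦φ(k): 15:8 5:4 3:2 1:1  a_15=15
q^16  k|16↦φ(k): 16:8 8:4 4:2 2:1 1:1  a_16=16

8, 9, 10, 11, 12, 13, 14, 15, 16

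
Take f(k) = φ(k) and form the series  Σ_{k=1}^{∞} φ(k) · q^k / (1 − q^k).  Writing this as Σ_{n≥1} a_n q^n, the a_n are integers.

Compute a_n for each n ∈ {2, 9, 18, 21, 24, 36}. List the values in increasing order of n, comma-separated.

[q^2] φ(2)=1,φ(1)=1 ⇒ 2
n=9: 9·1 3·3 1·9  φ→[6+2+1]=9
[q^18] φ(18)=6,φ(9)=6,φ(6)=2,φ(3)=2,φ(2)=1,φ(1)=1 ⇒ 18
n=21: 1·21 3·7 7·3 21·1  φ→[1+2+6+12]=21
d|24:{24,12,8,6,4,3,2,1}  Σφ=8+4+4+2+2+2+1+1=24
q^36  k|36↦φ(k): 1:1 2:1 3:2 4:2 6:2 9:6 12:4 18:6 36:12  a_36=36

2, 9, 18, 21, 24, 36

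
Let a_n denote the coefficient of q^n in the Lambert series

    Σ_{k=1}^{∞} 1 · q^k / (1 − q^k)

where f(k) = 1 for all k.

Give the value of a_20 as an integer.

d|20:{1,2,4,5,10,20}  Σf=1+1+1+1+1+1=6

a_20 = 6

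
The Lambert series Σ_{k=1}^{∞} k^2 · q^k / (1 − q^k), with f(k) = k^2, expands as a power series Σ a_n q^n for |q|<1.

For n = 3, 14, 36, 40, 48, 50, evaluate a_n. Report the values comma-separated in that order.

[q^3] f(3)=9,f(1)=1 ⇒ 10
[q^14] f(14)=196,f(7)=49,f(2)=4,f(1)=1 ⇒ 250
q^36  k|36↦f(k): 36:1296 18:324 12:144 9:81 6:36 4:16 3:9 2:4 1:1  a_36=1911
n=40: 40·1 20·2 10·4 8·5 5·8 4·10 2·20 1·40  f→[1600+400+100+64+25+16+4+1]=2210
q^48  k|48↦f(k): 1:1 2:4 3:9 4:16 6:36 8:64 12:144 16:256 24:576 48:2304  a_48=3410
[q^50] f(50)=2500,f(25)=625,f(10)=100,f(5)=25,f(2)=4,f(1)=1 ⇒ 3255

10, 250, 1911, 2210, 3410, 3255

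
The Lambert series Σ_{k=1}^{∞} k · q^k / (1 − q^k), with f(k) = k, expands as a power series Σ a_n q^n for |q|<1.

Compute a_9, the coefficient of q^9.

a_9 = 13

n=9: 1·9 3·3 9·1  f→[1+3+9]=13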